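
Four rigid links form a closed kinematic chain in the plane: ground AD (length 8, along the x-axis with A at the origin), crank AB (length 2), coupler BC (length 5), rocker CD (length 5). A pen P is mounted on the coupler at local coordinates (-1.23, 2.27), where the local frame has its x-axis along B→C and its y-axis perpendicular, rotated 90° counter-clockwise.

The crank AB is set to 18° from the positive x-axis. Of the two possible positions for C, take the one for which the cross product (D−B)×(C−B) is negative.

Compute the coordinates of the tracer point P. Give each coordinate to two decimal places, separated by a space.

3.17 2.86

A=(0,0), D=(8.00,0)
B = A + 2.00·(cos18°, sin18°) = (1.9021, 0.6180)
|BD| = 6.1291
circle(B,5.00) ∩ circle(D,5.00): a=3.0646, h=3.9508
  candidates: C₊=(5.3494,4.2396) cross=24.215; C₋=(4.5527,-3.6216) cross=-24.215
  mode - wants cross < 0 → take C=(4.5527,-3.6216) (cross=-24.215)
ex = (C−B)/|BC| = (0.5301,-0.8479); ey = (0.8479,0.5301)
P = B + -1.23·ex + 2.27·ey = (3.1749,2.8643)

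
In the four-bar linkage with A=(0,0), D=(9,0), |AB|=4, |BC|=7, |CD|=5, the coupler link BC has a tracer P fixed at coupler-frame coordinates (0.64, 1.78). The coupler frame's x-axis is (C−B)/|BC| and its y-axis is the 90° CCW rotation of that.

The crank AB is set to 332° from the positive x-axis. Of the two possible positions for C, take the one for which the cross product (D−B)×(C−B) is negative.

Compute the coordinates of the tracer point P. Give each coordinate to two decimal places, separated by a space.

A=(0,0), D=(9.00,0)
B = A + 4.00·(cos332°, sin332°) = (3.5318, -1.8779)
|BD| = 5.7817
circle(B,7.00) ∩ circle(D,5.00): a=4.9664, h=4.9331
  candidates: C₊=(6.6266,4.4008) cross=28.521; C₋=(9.8312,-4.9304) cross=-28.521
  mode - wants cross < 0 → take C=(9.8312,-4.9304) (cross=-28.521)
ex = (C−B)/|BC| = (0.8999,-0.4361); ey = (0.4361,0.8999)
P = B + 0.64·ex + 1.78·ey = (4.8840,-0.5551)

4.88 -0.56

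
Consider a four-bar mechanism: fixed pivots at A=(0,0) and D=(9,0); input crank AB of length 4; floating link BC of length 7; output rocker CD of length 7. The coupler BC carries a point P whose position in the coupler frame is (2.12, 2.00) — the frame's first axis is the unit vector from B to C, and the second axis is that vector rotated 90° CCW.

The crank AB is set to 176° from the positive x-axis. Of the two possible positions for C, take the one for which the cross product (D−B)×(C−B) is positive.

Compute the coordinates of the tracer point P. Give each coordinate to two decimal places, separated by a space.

A=(0,0), D=(9.00,0)
B = A + 4.00·(cos176°, sin176°) = (-3.9903, 0.2790)
|BD| = 12.9933
circle(B,7.00) ∩ circle(D,7.00): a=6.4966, h=2.6065
  candidates: C₊=(2.5608,2.7454) cross=33.867; C₋=(2.4489,-2.4664) cross=-33.867
  mode + wants cross > 0 → take C=(2.5608,2.7454) (cross=33.867)
ex = (C−B)/|BC| = (0.9359,0.3523); ey = (-0.3523,0.9359)
P = B + 2.12·ex + 2.00·ey = (-2.7109,2.8977)

-2.71 2.90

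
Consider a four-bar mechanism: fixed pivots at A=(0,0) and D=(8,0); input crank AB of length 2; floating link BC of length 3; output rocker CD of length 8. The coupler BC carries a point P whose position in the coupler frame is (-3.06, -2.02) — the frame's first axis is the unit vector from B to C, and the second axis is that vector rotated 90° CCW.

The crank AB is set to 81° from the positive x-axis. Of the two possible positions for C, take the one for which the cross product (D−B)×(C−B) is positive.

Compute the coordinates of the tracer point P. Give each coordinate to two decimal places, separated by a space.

0.91 -1.64

A=(0,0), D=(8.00,0)
B = A + 2.00·(cos81°, sin81°) = (0.3129, 1.9754)
|BD| = 7.9369
circle(B,3.00) ∩ circle(D,8.00): a=0.5036, h=2.9574
  candidates: C₊=(1.5367,4.7144) cross=23.473; C₋=(0.0646,-1.0143) cross=-23.473
  mode + wants cross > 0 → take C=(1.5367,4.7144) (cross=23.473)
ex = (C−B)/|BC| = (0.4079,0.9130); ey = (-0.9130,0.4079)
P = B + -3.06·ex + -2.02·ey = (0.9089,-1.6425)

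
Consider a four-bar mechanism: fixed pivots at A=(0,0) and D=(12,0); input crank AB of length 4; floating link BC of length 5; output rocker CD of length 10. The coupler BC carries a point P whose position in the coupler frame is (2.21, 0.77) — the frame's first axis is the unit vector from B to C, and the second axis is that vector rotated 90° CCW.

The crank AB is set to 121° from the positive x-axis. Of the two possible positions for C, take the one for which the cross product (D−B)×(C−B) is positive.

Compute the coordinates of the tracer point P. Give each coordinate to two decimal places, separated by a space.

0.02 4.50

A=(0,0), D=(12.00,0)
B = A + 4.00·(cos121°, sin121°) = (-2.0602, 3.4287)
|BD| = 14.4722
circle(B,5.00) ∩ circle(D,10.00): a=4.6449, h=1.8506
  candidates: C₊=(2.8910,4.1262) cross=26.783; C₋=(2.0141,0.5303) cross=-26.783
  mode + wants cross > 0 → take C=(2.8910,4.1262) (cross=26.783)
ex = (C−B)/|BC| = (0.9902,0.1395); ey = (-0.1395,0.9902)
P = B + 2.21·ex + 0.77·ey = (0.0208,4.4994)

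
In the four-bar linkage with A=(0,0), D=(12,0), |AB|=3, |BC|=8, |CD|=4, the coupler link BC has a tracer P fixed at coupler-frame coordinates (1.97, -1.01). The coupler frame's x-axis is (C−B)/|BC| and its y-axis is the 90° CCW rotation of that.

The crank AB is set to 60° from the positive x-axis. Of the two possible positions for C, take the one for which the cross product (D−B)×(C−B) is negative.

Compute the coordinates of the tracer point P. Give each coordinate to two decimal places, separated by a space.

A=(0,0), D=(12.00,0)
B = A + 3.00·(cos60°, sin60°) = (1.5000, 2.5981)
|BD| = 10.8167
circle(B,8.00) ∩ circle(D,4.00): a=7.6271, h=2.4139
  candidates: C₊=(9.4836,3.1093) cross=26.110; C₋=(8.3240,-1.5771) cross=-26.110
  mode - wants cross < 0 → take C=(8.3240,-1.5771) (cross=-26.110)
ex = (C−B)/|BC| = (0.8530,-0.5219); ey = (0.5219,0.8530)
P = B + 1.97·ex + -1.01·ey = (2.6533,0.7084)

2.65 0.71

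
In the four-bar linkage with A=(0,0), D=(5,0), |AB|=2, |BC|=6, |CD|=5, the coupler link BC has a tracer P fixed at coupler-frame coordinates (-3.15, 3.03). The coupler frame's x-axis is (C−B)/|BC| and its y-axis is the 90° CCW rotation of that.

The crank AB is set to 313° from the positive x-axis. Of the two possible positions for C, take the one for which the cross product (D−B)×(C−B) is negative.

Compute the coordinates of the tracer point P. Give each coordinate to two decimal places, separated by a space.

A=(0,0), D=(5.00,0)
B = A + 2.00·(cos313°, sin313°) = (1.3640, -1.4627)
|BD| = 3.9192
circle(B,6.00) ∩ circle(D,5.00): a=3.3629, h=4.9690
  candidates: C₊=(2.6294,4.4023) cross=19.474; C₋=(6.3385,-4.8175) cross=-19.474
  mode - wants cross < 0 → take C=(6.3385,-4.8175) (cross=-19.474)
ex = (C−B)/|BC| = (0.8291,-0.5591); ey = (0.5591,0.8291)
P = B + -3.15·ex + 3.03·ey = (0.4466,2.8107)

0.45 2.81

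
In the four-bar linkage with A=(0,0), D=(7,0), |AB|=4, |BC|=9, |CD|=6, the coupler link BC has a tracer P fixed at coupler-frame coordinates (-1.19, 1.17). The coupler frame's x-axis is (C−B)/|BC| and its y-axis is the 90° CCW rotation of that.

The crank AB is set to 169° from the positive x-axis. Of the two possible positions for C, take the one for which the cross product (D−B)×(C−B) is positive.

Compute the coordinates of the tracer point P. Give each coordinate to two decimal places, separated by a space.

A=(0,0), D=(7.00,0)
B = A + 4.00·(cos169°, sin169°) = (-3.9265, 0.7632)
|BD| = 10.9531
circle(B,9.00) ∩ circle(D,6.00): a=7.5308, h=4.9282
  candidates: C₊=(3.9294,5.1547) cross=53.980; C₋=(3.2426,-4.6778) cross=-53.980
  mode + wants cross > 0 → take C=(3.9294,5.1547) (cross=53.980)
ex = (C−B)/|BC| = (0.8729,0.4879); ey = (-0.4879,0.8729)
P = B + -1.19·ex + 1.17·ey = (-5.5361,1.2038)

-5.54 1.20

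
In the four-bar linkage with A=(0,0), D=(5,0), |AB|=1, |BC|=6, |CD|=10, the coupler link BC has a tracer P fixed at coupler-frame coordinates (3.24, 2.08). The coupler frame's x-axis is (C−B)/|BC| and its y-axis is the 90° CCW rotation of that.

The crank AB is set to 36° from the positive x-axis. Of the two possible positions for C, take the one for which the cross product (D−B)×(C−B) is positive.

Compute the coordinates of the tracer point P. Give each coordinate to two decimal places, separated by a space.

-3.04 0.60

A=(0,0), D=(5.00,0)
B = A + 1.00·(cos36°, sin36°) = (0.8090, 0.5878)
|BD| = 4.2320
circle(B,6.00) ∩ circle(D,10.00): a=-5.4454, h=2.5194
  candidates: C₊=(-4.2337,3.8391) cross=10.662; C₋=(-4.9336,-1.1508) cross=-10.662
  mode + wants cross > 0 → take C=(-4.2337,3.8391) (cross=10.662)
ex = (C−B)/|BC| = (-0.8405,0.5419); ey = (-0.5419,-0.8405)
P = B + 3.24·ex + 2.08·ey = (-3.0412,0.5953)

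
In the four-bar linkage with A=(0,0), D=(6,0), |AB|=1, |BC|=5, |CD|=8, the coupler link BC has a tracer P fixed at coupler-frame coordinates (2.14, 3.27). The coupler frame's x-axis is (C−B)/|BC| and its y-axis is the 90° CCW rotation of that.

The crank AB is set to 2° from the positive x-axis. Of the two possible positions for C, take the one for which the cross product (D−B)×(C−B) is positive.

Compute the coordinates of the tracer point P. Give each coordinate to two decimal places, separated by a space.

-2.73 1.20

A=(0,0), D=(6.00,0)
B = A + 1.00·(cos2°, sin2°) = (0.9994, 0.0349)
|BD| = 5.0007
circle(B,5.00) ∩ circle(D,8.00): a=-1.3991, h=4.8003
  candidates: C₊=(-0.3661,4.8448) cross=24.005; C₋=(-0.4331,-4.7555) cross=-24.005
  mode + wants cross > 0 → take C=(-0.3661,4.8448) (cross=24.005)
ex = (C−B)/|BC| = (-0.2731,0.9620); ey = (-0.9620,-0.2731)
P = B + 2.14·ex + 3.27·ey = (-2.7307,1.2005)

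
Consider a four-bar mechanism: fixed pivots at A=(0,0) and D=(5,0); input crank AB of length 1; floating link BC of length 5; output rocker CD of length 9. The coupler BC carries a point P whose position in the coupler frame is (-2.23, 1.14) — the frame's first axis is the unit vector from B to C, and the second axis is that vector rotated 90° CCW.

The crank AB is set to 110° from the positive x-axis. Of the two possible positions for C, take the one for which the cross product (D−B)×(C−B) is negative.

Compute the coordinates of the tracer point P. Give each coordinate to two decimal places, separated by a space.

A=(0,0), D=(5.00,0)
B = A + 1.00·(cos110°, sin110°) = (-0.3420, 0.9397)
|BD| = 5.4240
circle(B,5.00) ∩ circle(D,9.00): a=-2.4502, h=4.3585
  candidates: C₊=(-2.0001,5.6568) cross=23.641; C₋=(-3.5102,-2.9284) cross=-23.641
  mode - wants cross < 0 → take C=(-3.5102,-2.9284) (cross=-23.641)
ex = (C−B)/|BC| = (-0.6336,-0.7736); ey = (0.7736,-0.6336)
P = B + -2.23·ex + 1.14·ey = (1.9529,1.9425)

1.95 1.94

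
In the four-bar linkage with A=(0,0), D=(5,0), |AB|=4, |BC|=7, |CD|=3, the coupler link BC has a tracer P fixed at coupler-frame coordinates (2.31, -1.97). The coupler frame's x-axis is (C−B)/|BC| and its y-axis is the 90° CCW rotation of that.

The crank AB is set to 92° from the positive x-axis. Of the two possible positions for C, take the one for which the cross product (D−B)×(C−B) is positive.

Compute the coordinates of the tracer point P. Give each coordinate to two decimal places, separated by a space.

1.69 1.57

A=(0,0), D=(5.00,0)
B = A + 4.00·(cos92°, sin92°) = (-0.1396, 3.9976)
|BD| = 6.5112
circle(B,7.00) ∩ circle(D,3.00): a=6.3272, h=2.9944
  candidates: C₊=(6.6932,2.4765) cross=19.497; C₋=(3.0164,-2.2506) cross=-19.497
  mode + wants cross > 0 → take C=(6.6932,2.4765) (cross=19.497)
ex = (C−B)/|BC| = (0.9761,-0.2173); ey = (0.2173,0.9761)
P = B + 2.31·ex + -1.97·ey = (1.6871,1.5727)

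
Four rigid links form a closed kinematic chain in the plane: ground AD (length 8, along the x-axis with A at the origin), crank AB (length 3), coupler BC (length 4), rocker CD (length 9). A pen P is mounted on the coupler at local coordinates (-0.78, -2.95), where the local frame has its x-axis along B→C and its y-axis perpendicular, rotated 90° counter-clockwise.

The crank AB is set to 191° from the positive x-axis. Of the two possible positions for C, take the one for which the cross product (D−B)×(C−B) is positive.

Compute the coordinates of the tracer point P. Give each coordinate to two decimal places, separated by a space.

-1.01 -2.94

A=(0,0), D=(8.00,0)
B = A + 3.00·(cos191°, sin191°) = (-2.9449, -0.5724)
|BD| = 10.9598
circle(B,4.00) ∩ circle(D,9.00): a=2.5145, h=3.1108
  candidates: C₊=(-0.5962,2.6655) cross=34.094; C₋=(-0.2713,-3.5476) cross=-34.094
  mode + wants cross > 0 → take C=(-0.5962,2.6655) (cross=34.094)
ex = (C−B)/|BC| = (0.5872,0.8095); ey = (-0.8095,0.5872)
P = B + -0.78·ex + -2.95·ey = (-1.0149,-2.9359)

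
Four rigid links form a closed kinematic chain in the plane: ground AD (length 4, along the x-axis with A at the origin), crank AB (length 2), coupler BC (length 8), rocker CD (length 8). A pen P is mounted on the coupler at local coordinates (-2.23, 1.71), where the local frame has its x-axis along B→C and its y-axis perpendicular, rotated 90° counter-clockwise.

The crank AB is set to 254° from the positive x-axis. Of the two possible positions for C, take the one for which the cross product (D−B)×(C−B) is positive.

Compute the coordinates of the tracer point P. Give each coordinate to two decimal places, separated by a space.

A=(0,0), D=(4.00,0)
B = A + 2.00·(cos254°, sin254°) = (-0.5513, -1.9225)
|BD| = 4.9407
circle(B,8.00) ∩ circle(D,8.00): a=2.4703, h=7.6090
  candidates: C₊=(-1.2365,6.0481) cross=37.594; C₋=(4.6852,-7.9706) cross=-37.594
  mode + wants cross > 0 → take C=(-1.2365,6.0481) (cross=37.594)
ex = (C−B)/|BC| = (-0.0857,0.9963); ey = (-0.9963,-0.0857)
P = B + -2.23·ex + 1.71·ey = (-2.0640,-4.2908)

-2.06 -4.29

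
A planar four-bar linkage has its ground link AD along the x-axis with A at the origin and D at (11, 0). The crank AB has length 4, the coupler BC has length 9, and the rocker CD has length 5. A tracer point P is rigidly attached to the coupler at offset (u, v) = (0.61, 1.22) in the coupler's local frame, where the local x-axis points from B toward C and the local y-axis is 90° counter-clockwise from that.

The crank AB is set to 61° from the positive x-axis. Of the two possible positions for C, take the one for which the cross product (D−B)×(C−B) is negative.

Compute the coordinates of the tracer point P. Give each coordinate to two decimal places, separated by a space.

A=(0,0), D=(11.00,0)
B = A + 4.00·(cos61°, sin61°) = (1.9392, 3.4985)
|BD| = 9.7127
circle(B,9.00) ∩ circle(D,5.00): a=7.7392, h=4.5940
  candidates: C₊=(10.8137,4.9965) cross=44.621; C₋=(7.5042,-3.5748) cross=-44.621
  mode - wants cross < 0 → take C=(7.5042,-3.5748) (cross=-44.621)
ex = (C−B)/|BC| = (0.6183,-0.7859); ey = (0.7859,0.6183)
P = B + 0.61·ex + 1.22·ey = (3.2752,3.7734)

3.28 3.77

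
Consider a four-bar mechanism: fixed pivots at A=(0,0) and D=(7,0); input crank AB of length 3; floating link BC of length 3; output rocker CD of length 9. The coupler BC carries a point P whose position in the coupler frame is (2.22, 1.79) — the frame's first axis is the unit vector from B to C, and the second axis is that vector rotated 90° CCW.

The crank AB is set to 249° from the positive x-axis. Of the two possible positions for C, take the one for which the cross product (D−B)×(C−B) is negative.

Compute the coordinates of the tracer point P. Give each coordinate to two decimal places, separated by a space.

A=(0,0), D=(7.00,0)
B = A + 3.00·(cos249°, sin249°) = (-1.0751, -2.8007)
|BD| = 8.5470
circle(B,3.00) ∩ circle(D,9.00): a=0.0615, h=2.9994
  candidates: C₊=(-1.9998,0.0532) cross=25.636; C₋=(-0.0341,-5.6143) cross=-25.636
  mode - wants cross < 0 → take C=(-0.0341,-5.6143) (cross=-25.636)
ex = (C−B)/|BC| = (0.3470,-0.9379); ey = (0.9379,0.3470)
P = B + 2.22·ex + 1.79·ey = (1.3740,-4.2617)

1.37 -4.26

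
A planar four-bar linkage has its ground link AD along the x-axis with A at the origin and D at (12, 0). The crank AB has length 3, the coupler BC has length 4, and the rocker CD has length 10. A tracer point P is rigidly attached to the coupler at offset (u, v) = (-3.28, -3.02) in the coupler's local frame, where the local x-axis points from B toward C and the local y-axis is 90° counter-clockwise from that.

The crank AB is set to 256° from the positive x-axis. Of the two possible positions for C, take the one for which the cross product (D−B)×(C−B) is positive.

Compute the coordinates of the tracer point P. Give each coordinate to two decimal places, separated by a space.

-0.75 -7.37

A=(0,0), D=(12.00,0)
B = A + 3.00·(cos256°, sin256°) = (-0.7258, -2.9109)
|BD| = 13.0544
circle(B,4.00) ∩ circle(D,10.00): a=3.3099, h=2.2460
  candidates: C₊=(2.0000,0.0166) cross=29.320; C₋=(3.0016,-4.3623) cross=-29.320
  mode + wants cross > 0 → take C=(2.0000,0.0166) (cross=29.320)
ex = (C−B)/|BC| = (0.6814,0.7319); ey = (-0.7319,0.6814)
P = B + -3.28·ex + -3.02·ey = (-0.7507,-7.3694)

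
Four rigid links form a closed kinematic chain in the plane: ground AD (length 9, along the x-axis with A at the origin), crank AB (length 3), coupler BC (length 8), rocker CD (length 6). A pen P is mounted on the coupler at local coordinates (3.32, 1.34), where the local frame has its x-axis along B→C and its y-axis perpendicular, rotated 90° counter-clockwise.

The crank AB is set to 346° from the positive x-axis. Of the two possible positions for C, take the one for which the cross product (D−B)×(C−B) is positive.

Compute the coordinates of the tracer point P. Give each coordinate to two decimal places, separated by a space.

3.73 2.76

A=(0,0), D=(9.00,0)
B = A + 3.00·(cos346°, sin346°) = (2.9109, -0.7258)
|BD| = 6.1322
circle(B,8.00) ∩ circle(D,6.00): a=5.3491, h=5.9487
  candidates: C₊=(7.5184,5.8142) cross=36.479; C₋=(8.9265,-5.9995) cross=-36.479
  mode + wants cross > 0 → take C=(7.5184,5.8142) (cross=36.479)
ex = (C−B)/|BC| = (0.5759,0.8175); ey = (-0.8175,0.5759)
P = B + 3.32·ex + 1.34·ey = (3.7276,2.7601)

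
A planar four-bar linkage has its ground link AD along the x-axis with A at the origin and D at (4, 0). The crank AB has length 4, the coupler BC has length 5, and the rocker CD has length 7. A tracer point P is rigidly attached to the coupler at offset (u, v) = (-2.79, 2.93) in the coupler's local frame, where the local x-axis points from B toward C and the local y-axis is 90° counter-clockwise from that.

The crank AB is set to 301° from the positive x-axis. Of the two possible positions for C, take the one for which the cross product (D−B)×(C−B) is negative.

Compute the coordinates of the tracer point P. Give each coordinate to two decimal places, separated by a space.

1.94 0.62

A=(0,0), D=(4.00,0)
B = A + 4.00·(cos301°, sin301°) = (2.0602, -3.4287)
|BD| = 3.9394
circle(B,5.00) ∩ circle(D,7.00): a=-1.0765, h=4.8827
  candidates: C₊=(-2.7197,-1.9612) cross=19.235; C₋=(5.7798,-6.7700) cross=-19.235
  mode - wants cross < 0 → take C=(5.7798,-6.7700) (cross=-19.235)
ex = (C−B)/|BC| = (0.7439,-0.6683); ey = (0.6683,0.7439)
P = B + -2.79·ex + 2.93·ey = (1.9426,0.6155)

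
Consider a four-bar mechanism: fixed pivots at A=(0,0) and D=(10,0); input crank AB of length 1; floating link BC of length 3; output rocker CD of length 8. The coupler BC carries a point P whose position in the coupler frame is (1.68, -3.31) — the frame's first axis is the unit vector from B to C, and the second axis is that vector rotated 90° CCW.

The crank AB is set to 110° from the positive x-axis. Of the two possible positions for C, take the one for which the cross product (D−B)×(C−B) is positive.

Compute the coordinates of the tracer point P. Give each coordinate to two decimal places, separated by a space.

2.65 -1.26

A=(0,0), D=(10.00,0)
B = A + 1.00·(cos110°, sin110°) = (-0.3420, 0.9397)
|BD| = 10.3846
circle(B,3.00) ∩ circle(D,8.00): a=2.5442, h=1.5897
  candidates: C₊=(2.3356,2.2927) cross=16.509; C₋=(2.0479,-0.8737) cross=-16.509
  mode + wants cross > 0 → take C=(2.3356,2.2927) (cross=16.509)
ex = (C−B)/|BC| = (0.8925,0.4510); ey = (-0.4510,0.8925)
P = B + 1.68·ex + -3.31·ey = (2.6502,-1.2569)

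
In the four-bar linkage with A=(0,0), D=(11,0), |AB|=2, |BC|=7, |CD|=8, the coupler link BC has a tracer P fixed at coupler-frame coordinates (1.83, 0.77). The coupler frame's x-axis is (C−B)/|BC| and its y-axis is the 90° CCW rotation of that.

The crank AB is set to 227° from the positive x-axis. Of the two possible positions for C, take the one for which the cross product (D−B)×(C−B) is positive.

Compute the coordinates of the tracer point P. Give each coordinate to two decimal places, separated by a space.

A=(0,0), D=(11.00,0)
B = A + 2.00·(cos227°, sin227°) = (-1.3640, -1.4627)
|BD| = 12.4502
circle(B,7.00) ∩ circle(D,8.00): a=5.6227, h=4.1695
  candidates: C₊=(3.7299,3.3385) cross=51.912; C₋=(4.7096,-4.9428) cross=-51.912
  mode + wants cross > 0 → take C=(3.7299,3.3385) (cross=51.912)
ex = (C−B)/|BC| = (0.7277,0.6859); ey = (-0.6859,0.7277)
P = B + 1.83·ex + 0.77·ey = (-0.5604,0.3528)

-0.56 0.35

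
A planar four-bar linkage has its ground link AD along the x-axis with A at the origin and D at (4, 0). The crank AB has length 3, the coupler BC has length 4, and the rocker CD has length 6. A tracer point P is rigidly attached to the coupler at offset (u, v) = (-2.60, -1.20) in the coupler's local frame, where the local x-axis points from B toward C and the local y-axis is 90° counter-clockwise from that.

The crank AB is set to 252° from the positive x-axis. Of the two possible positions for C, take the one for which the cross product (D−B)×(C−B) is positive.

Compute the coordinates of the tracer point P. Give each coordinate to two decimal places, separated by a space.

0.88 -5.08

A=(0,0), D=(4.00,0)
B = A + 3.00·(cos252°, sin252°) = (-0.9271, -2.8532)
|BD| = 5.6935
circle(B,4.00) ∩ circle(D,6.00): a=1.0904, h=3.8485
  candidates: C₊=(-1.9120,1.0237) cross=21.912; C₋=(1.9451,-5.6372) cross=-21.912
  mode + wants cross > 0 → take C=(-1.9120,1.0237) (cross=21.912)
ex = (C−B)/|BC| = (-0.2462,0.9692); ey = (-0.9692,-0.2462)
P = B + -2.60·ex + -1.20·ey = (0.8762,-5.0776)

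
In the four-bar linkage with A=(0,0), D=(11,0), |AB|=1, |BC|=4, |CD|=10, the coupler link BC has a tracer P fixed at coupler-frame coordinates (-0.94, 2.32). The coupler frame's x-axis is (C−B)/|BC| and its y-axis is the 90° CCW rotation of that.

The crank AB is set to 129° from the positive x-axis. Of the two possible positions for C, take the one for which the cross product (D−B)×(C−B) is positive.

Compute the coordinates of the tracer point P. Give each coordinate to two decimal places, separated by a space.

A=(0,0), D=(11.00,0)
B = A + 1.00·(cos129°, sin129°) = (-0.6293, 0.7771)
|BD| = 11.6553
circle(B,4.00) ∩ circle(D,10.00): a=2.2241, h=3.3247
  candidates: C₊=(1.8115,3.9461) cross=38.750; C₋=(1.3682,-2.6884) cross=-38.750
  mode + wants cross > 0 → take C=(1.8115,3.9461) (cross=38.750)
ex = (C−B)/|BC| = (0.6102,0.7922); ey = (-0.7922,0.6102)
P = B + -0.94·ex + 2.32·ey = (-3.0409,1.4481)

-3.04 1.45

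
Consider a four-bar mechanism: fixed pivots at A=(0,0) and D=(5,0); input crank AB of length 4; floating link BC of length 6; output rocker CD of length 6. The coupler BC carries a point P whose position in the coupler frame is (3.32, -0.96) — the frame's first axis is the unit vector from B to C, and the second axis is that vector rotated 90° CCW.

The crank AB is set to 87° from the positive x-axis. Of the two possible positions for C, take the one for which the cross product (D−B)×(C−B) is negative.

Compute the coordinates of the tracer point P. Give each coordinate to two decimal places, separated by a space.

A=(0,0), D=(5.00,0)
B = A + 4.00·(cos87°, sin87°) = (0.2093, 3.9945)
|BD| = 6.2375
circle(B,6.00) ∩ circle(D,6.00): a=3.1188, h=5.1258
  candidates: C₊=(5.8872,5.9340) cross=31.972; C₋=(-0.6779,-1.9395) cross=-31.972
  mode - wants cross < 0 → take C=(-0.6779,-1.9395) (cross=-31.972)
ex = (C−B)/|BC| = (-0.1479,-0.9890); ey = (0.9890,-0.1479)
P = B + 3.32·ex + -0.96·ey = (-1.2310,0.8530)

-1.23 0.85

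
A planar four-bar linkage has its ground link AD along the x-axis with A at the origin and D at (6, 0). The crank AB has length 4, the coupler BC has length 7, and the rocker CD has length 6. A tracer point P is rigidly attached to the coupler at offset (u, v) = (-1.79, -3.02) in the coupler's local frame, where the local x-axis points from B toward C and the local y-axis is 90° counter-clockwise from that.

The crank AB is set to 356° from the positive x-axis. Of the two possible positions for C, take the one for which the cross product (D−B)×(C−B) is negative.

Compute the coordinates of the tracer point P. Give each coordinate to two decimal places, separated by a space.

A=(0,0), D=(6.00,0)
B = A + 4.00·(cos356°, sin356°) = (3.9903, -0.2790)
|BD| = 2.0290
circle(B,7.00) ∩ circle(D,6.00): a=4.2180, h=5.5864
  candidates: C₊=(7.4000,5.8344) cross=11.335; C₋=(8.9364,-5.2323) cross=-11.335
  mode - wants cross < 0 → take C=(8.9364,-5.2323) (cross=-11.335)
ex = (C−B)/|BC| = (0.7066,-0.7076); ey = (0.7076,0.7066)
P = B + -1.79·ex + -3.02·ey = (0.5884,-1.1463)

0.59 -1.15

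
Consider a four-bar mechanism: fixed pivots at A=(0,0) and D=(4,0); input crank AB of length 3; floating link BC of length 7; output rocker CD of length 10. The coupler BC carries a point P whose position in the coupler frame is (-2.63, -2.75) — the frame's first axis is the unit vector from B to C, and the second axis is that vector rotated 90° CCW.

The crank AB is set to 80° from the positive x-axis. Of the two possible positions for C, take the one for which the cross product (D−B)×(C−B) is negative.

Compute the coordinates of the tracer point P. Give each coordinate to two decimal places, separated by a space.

1.96 6.48

A=(0,0), D=(4.00,0)
B = A + 3.00·(cos80°, sin80°) = (0.5209, 2.9544)
|BD| = 4.5643
circle(B,7.00) ∩ circle(D,10.00): a=-3.3048, h=6.1708
  candidates: C₊=(1.9962,9.7972) cross=28.165; C₋=(-5.9924,0.3900) cross=-28.165
  mode - wants cross < 0 → take C=(-5.9924,0.3900) (cross=-28.165)
ex = (C−B)/|BC| = (-0.9305,-0.3664); ey = (0.3664,-0.9305)
P = B + -2.63·ex + -2.75·ey = (1.9606,6.4767)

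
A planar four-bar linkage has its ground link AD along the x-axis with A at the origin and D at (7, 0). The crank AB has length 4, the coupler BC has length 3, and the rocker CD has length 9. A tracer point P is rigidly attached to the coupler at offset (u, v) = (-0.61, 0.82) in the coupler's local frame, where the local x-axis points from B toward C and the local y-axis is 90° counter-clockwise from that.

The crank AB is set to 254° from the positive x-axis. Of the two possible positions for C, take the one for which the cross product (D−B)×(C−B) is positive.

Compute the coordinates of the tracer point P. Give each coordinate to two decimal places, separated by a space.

-1.72 -4.66

A=(0,0), D=(7.00,0)
B = A + 4.00·(cos254°, sin254°) = (-1.1025, -3.8450)
|BD| = 8.9686
circle(B,3.00) ∩ circle(D,9.00): a=0.4703, h=2.9629
  candidates: C₊=(-1.9479,-0.9666) cross=26.573; C₋=(0.5926,-6.3202) cross=-26.573
  mode + wants cross > 0 → take C=(-1.9479,-0.9666) (cross=26.573)
ex = (C−B)/|BC| = (-0.2818,0.9595); ey = (-0.9595,-0.2818)
P = B + -0.61·ex + 0.82·ey = (-1.7174,-4.6614)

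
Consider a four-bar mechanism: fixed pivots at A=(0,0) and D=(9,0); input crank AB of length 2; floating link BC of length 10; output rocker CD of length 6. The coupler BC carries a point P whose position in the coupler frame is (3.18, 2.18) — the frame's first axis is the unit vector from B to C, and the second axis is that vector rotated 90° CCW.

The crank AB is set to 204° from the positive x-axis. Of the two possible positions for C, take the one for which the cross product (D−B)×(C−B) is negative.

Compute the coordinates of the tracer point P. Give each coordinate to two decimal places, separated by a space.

2.01 -0.44

A=(0,0), D=(9.00,0)
B = A + 2.00·(cos204°, sin204°) = (-1.8271, -0.8135)
|BD| = 10.8576
circle(B,10.00) ∩ circle(D,6.00): a=8.3760, h=5.4628
  candidates: C₊=(6.1161,5.2615) cross=59.313; C₋=(6.9347,-5.6333) cross=-59.313
  mode - wants cross < 0 → take C=(6.9347,-5.6333) (cross=-59.313)
ex = (C−B)/|BC| = (0.8762,-0.4820); ey = (0.4820,0.8762)
P = B + 3.18·ex + 2.18·ey = (2.0099,-0.4361)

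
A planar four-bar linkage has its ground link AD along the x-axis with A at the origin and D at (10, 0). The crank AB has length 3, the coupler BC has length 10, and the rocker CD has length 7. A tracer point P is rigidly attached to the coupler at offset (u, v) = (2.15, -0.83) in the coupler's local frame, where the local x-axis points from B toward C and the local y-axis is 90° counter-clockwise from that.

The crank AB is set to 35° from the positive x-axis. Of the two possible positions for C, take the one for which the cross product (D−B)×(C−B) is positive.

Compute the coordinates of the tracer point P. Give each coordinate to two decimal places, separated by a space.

4.73 2.13

A=(0,0), D=(10.00,0)
B = A + 3.00·(cos35°, sin35°) = (2.4575, 1.7207)
|BD| = 7.7363
circle(B,10.00) ∩ circle(D,7.00): a=7.1643, h=6.9766
  candidates: C₊=(10.9940,6.9291) cross=53.973; C₋=(7.8906,-6.6746) cross=-53.973
  mode + wants cross > 0 → take C=(10.9940,6.9291) (cross=53.973)
ex = (C−B)/|BC| = (0.8537,0.5208); ey = (-0.5208,0.8537)
P = B + 2.15·ex + -0.83·ey = (4.7251,2.1320)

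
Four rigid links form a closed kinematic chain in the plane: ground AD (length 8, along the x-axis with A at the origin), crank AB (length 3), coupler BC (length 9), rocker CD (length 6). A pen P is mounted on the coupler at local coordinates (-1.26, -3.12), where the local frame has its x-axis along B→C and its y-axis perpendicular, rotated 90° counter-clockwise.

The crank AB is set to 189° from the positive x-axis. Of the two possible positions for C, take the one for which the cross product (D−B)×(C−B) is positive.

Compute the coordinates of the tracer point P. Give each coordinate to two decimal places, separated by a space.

-2.17 -3.74

A=(0,0), D=(8.00,0)
B = A + 3.00·(cos189°, sin189°) = (-2.9631, -0.4693)
|BD| = 10.9731
circle(B,9.00) ∩ circle(D,6.00): a=7.5370, h=4.9187
  candidates: C₊=(4.3567,4.7672) cross=53.973; C₋=(4.7774,-5.0611) cross=-53.973
  mode + wants cross > 0 → take C=(4.3567,4.7672) (cross=53.973)
ex = (C−B)/|BC| = (0.8133,0.5818); ey = (-0.5818,0.8133)
P = B + -1.26·ex + -3.12·ey = (-2.1725,-3.7399)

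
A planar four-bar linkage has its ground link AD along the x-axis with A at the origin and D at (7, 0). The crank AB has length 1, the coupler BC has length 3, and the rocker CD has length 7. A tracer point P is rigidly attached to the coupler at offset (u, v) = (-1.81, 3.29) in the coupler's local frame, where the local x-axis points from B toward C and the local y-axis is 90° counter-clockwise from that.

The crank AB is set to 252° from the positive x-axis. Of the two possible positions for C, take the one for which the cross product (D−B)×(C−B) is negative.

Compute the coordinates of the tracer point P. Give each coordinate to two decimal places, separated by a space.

A=(0,0), D=(7.00,0)
B = A + 1.00·(cos252°, sin252°) = (-0.3090, -0.9511)
|BD| = 7.3706
circle(B,3.00) ∩ circle(D,7.00): a=0.9718, h=2.8382
  candidates: C₊=(0.2885,1.9888) cross=20.920; C₋=(1.0209,-3.6402) cross=-20.920
  mode - wants cross < 0 → take C=(1.0209,-3.6402) (cross=-20.920)
ex = (C−B)/|BC| = (0.4433,-0.8964); ey = (0.8964,0.4433)
P = B + -1.81·ex + 3.29·ey = (1.8376,2.1299)

1.84 2.13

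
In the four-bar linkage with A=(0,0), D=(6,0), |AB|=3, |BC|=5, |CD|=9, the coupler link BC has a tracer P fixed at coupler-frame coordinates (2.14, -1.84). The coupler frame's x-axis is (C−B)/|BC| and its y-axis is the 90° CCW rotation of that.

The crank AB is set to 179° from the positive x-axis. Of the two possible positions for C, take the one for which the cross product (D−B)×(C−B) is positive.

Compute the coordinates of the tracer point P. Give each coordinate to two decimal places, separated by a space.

A=(0,0), D=(6.00,0)
B = A + 3.00·(cos179°, sin179°) = (-2.9995, 0.0524)
|BD| = 8.9997
circle(B,5.00) ∩ circle(D,9.00): a=1.3886, h=4.8033
  candidates: C₊=(-1.5830,4.8475) cross=43.228; C₋=(-1.6389,-4.7589) cross=-43.228
  mode + wants cross > 0 → take C=(-1.5830,4.8475) (cross=43.228)
ex = (C−B)/|BC| = (0.2833,0.9590); ey = (-0.9590,0.2833)
P = B + 2.14·ex + -1.84·ey = (-0.6286,1.5834)

-0.63 1.58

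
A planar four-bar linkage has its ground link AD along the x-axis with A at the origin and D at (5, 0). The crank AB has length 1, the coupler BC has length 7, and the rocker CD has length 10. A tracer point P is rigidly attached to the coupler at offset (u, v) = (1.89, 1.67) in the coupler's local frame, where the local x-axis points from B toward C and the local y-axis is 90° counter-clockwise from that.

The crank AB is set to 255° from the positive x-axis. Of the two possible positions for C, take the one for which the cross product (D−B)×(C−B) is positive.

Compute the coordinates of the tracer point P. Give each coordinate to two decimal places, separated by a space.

-2.62 -0.07

A=(0,0), D=(5.00,0)
B = A + 1.00·(cos255°, sin255°) = (-0.2588, -0.9659)
|BD| = 5.3468
circle(B,7.00) ∩ circle(D,10.00): a=-2.0958, h=6.6789
  candidates: C₊=(-3.5267,5.2245) cross=35.711; C₋=(-1.1136,-7.9135) cross=-35.711
  mode + wants cross > 0 → take C=(-3.5267,5.2245) (cross=35.711)
ex = (C−B)/|BC| = (-0.4668,0.8843); ey = (-0.8843,-0.4668)
P = B + 1.89·ex + 1.67·ey = (-2.6180,-0.0742)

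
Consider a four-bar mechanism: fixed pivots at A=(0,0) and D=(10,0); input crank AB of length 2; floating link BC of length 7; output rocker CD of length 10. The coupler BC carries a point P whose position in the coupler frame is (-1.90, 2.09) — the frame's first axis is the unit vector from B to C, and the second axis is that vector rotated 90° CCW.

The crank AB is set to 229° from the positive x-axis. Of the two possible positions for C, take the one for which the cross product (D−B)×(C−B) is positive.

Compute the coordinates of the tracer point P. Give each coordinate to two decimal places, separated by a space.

-3.96 -2.48

A=(0,0), D=(10.00,0)
B = A + 2.00·(cos229°, sin229°) = (-1.3121, -1.5094)
|BD| = 11.4124
circle(B,7.00) ∩ circle(D,10.00): a=3.4718, h=6.0784
  candidates: C₊=(1.3252,4.9748) cross=69.369; C₋=(2.9331,-7.0752) cross=-69.369
  mode + wants cross > 0 → take C=(1.3252,4.9748) (cross=69.369)
ex = (C−B)/|BC| = (0.3768,0.9263); ey = (-0.9263,0.3768)
P = B + -1.90·ex + 2.09·ey = (-3.9640,-2.4820)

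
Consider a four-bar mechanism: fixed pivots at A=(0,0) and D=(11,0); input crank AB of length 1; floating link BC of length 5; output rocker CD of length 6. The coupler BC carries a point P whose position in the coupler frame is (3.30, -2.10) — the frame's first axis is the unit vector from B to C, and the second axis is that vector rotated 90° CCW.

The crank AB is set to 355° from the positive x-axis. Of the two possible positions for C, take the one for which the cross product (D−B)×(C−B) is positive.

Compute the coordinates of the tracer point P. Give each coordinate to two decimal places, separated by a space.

4.89 -0.42

A=(0,0), D=(11.00,0)
B = A + 1.00·(cos355°, sin355°) = (0.9962, -0.0872)
|BD| = 10.0042
circle(B,5.00) ∩ circle(D,6.00): a=4.4523, h=2.2753
  candidates: C₊=(5.4285,2.2268) cross=22.762; C₋=(5.4682,-2.3235) cross=-22.762
  mode + wants cross > 0 → take C=(5.4285,2.2268) (cross=22.762)
ex = (C−B)/|BC| = (0.8865,0.4628); ey = (-0.4628,0.8865)
P = B + 3.30·ex + -2.10·ey = (4.8934,-0.4215)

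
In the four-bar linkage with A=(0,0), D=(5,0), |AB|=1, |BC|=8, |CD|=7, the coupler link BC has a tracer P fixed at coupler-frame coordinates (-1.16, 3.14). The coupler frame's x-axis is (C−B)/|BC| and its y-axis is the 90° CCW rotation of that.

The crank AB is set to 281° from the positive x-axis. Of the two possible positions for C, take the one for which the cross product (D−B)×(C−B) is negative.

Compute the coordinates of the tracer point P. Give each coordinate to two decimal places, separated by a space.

A=(0,0), D=(5.00,0)
B = A + 1.00·(cos281°, sin281°) = (0.1908, -0.9816)
|BD| = 4.9084
circle(B,8.00) ∩ circle(D,7.00): a=3.9822, h=6.9385
  candidates: C₊=(2.7049,6.6131) cross=34.056; C₋=(5.4802,-6.9835) cross=-34.056
  mode - wants cross < 0 → take C=(5.4802,-6.9835) (cross=-34.056)
ex = (C−B)/|BC| = (0.6612,-0.7502); ey = (0.7502,0.6612)
P = B + -1.16·ex + 3.14·ey = (1.7796,1.9647)

1.78 1.96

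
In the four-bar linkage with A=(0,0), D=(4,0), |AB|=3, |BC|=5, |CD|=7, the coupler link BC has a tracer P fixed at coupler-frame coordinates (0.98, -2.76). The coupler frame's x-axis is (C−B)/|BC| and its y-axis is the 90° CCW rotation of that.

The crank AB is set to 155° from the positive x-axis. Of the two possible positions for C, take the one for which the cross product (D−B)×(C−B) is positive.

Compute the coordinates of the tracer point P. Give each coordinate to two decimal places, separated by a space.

0.16 0.73

A=(0,0), D=(4.00,0)
B = A + 3.00·(cos155°, sin155°) = (-2.7189, 1.2679)
|BD| = 6.8375
circle(B,5.00) ∩ circle(D,7.00): a=1.6637, h=4.7151
  candidates: C₊=(-0.2098,5.5927) cross=32.239; C₋=(-1.9584,-3.6740) cross=-32.239
  mode + wants cross > 0 → take C=(-0.2098,5.5927) (cross=32.239)
ex = (C−B)/|BC| = (0.5018,0.8650); ey = (-0.8650,0.5018)
P = B + 0.98·ex + -2.76·ey = (0.1602,0.7305)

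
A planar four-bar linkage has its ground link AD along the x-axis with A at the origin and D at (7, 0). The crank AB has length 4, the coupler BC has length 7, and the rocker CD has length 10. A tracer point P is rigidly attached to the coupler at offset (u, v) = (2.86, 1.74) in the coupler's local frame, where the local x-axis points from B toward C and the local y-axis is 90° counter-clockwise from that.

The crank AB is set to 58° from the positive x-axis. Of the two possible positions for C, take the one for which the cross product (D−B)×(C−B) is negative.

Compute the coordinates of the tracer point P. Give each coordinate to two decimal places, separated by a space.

A=(0,0), D=(7.00,0)
B = A + 4.00·(cos58°, sin58°) = (2.1197, 3.3922)
|BD| = 5.9434
circle(B,7.00) ∩ circle(D,10.00): a=-1.3187, h=6.8747
  candidates: C₊=(4.9605,9.7898) cross=40.859; C₋=(-2.8868,-1.5001) cross=-40.859
  mode - wants cross < 0 → take C=(-2.8868,-1.5001) (cross=-40.859)
ex = (C−B)/|BC| = (-0.7152,-0.6989); ey = (0.6989,-0.7152)
P = B + 2.86·ex + 1.74·ey = (1.2902,0.1489)

1.29 0.15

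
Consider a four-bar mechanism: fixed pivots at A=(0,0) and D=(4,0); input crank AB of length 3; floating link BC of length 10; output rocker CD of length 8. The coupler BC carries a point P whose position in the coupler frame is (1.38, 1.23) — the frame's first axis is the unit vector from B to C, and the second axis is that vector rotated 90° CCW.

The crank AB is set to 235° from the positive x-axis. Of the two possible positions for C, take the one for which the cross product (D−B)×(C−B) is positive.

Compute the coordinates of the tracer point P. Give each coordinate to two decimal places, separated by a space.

-2.59 -0.83

A=(0,0), D=(4.00,0)
B = A + 3.00·(cos235°, sin235°) = (-1.7207, -2.4575)
|BD| = 6.2262
circle(B,10.00) ∩ circle(D,8.00): a=6.0041, h=7.9969
  candidates: C₊=(0.6396,7.2600) cross=49.791; C₋=(6.9523,-7.4353) cross=-49.791
  mode + wants cross > 0 → take C=(0.6396,7.2600) (cross=49.791)
ex = (C−B)/|BC| = (0.2360,0.9717); ey = (-0.9717,0.2360)
P = B + 1.38·ex + 1.23·ey = (-2.5903,-0.8261)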